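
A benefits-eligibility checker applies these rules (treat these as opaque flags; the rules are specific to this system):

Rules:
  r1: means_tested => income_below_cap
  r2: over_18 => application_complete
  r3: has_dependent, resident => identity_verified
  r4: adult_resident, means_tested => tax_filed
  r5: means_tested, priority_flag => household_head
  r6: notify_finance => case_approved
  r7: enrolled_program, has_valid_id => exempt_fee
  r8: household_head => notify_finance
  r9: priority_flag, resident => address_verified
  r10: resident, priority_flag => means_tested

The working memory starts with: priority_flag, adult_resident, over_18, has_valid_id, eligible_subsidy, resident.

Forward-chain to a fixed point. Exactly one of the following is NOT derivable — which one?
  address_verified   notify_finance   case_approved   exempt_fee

exempt_fee

[1] r2 [over_18 => application_complete]; r9 [priority_flag, resident => address_verified]; r10 [resident, priority_flag => means_tested]. ⇒ new: application_complete, address_verified, means_tested.
[2] r1 [means_tested => income_below_cap]; r4 [adult_resident, means_tested => tax_filed]; r5 [means_tested, priority_flag => household_head]. ⇒ new: income_below_cap, tax_filed, household_head.
[3] r8 [household_head => notify_finance]. ⇒ new: notify_finance.
[4] r6 [notify_finance => case_approved]. ⇒ new: case_approved.
Derived: case_approved (round 4), notify_finance (round 3), address_verified (round 1). exempt_fee never appears in any round.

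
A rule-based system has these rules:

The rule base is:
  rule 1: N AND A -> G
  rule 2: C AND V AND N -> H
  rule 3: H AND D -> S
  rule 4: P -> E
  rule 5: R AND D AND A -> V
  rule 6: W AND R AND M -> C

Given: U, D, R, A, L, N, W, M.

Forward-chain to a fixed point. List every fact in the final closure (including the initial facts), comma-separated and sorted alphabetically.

A, C, D, G, H, L, M, N, R, S, U, V, W

Round 1 — rule 1, rule 5, rule 6, derive G, V, C.
Round 2 — rule 2, derive H.
Round 3 — rule 3, derive S.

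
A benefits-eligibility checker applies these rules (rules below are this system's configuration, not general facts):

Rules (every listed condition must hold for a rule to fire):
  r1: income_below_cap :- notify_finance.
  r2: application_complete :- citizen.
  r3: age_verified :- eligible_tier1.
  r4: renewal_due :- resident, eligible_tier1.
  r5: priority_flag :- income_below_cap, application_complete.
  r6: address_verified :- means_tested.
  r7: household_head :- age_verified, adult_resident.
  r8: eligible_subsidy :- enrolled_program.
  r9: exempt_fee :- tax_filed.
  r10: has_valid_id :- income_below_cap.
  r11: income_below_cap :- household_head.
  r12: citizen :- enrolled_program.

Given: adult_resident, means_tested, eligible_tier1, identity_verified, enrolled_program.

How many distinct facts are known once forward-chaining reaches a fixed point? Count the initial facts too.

14

Round 1: r3 [age_verified :- eligible_tier1.]; r6 [address_verified :- means_tested.]; r8 [eligible_subsidy :- enrolled_program.]; r12 [citizen :- enrolled_program.]. New: age_verified, address_verified, eligible_subsidy, citizen.
Round 2: r2 [application_complete :- citizen.]; r7 [household_head :- age_verified, adult_resident.]. New: application_complete, household_head.
Round 3: r11 [income_below_cap :- household_head.]. New: income_below_cap.
Round 4: r5 [priority_flag :- income_below_cap, application_complete.]; r10 [has_valid_id :- income_below_cap.]. New: priority_flag, has_valid_id.
Closure: {address_verified, adult_resident, age_verified, application_complete, citizen, eligible_subsidy, eligible_tier1, enrolled_program, has_valid_id, household_head, identity_verified, income_below_cap, means_tested, priority_flag} — 14 facts.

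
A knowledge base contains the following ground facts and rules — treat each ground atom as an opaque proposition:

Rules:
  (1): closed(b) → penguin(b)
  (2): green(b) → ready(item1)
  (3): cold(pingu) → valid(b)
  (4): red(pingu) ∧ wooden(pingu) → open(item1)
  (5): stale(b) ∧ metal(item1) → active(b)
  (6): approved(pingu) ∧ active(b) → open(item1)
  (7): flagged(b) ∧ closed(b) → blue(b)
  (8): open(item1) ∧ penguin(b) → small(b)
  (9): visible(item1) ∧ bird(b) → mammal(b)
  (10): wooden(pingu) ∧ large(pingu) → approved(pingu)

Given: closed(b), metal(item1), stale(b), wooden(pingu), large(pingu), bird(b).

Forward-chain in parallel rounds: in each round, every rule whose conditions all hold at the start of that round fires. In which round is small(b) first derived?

Round 1: (1) [closed(b) → penguin(b)]; (5) [stale(b) ∧ metal(item1) → active(b)]; (10) [wooden(pingu) ∧ large(pingu) → approved(pingu)]. Adds penguin(b), active(b), approved(pingu).
Round 2: (6) [approved(pingu) ∧ active(b) → open(item1)]. Adds open(item1).
Round 3: (8) [open(item1) ∧ penguin(b) → small(b)]. Adds small(b).
small(b) first appears in round 3.

3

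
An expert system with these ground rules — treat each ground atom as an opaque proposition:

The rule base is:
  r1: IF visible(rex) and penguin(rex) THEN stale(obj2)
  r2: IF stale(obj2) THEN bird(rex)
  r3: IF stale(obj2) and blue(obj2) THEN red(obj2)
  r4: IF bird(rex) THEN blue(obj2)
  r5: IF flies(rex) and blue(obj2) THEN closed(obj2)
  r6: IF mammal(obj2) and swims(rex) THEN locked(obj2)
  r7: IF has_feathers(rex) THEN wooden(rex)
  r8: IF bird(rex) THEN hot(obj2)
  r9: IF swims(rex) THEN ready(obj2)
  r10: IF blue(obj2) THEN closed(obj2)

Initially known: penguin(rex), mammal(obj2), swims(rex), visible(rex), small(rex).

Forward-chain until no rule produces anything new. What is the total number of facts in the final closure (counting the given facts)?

Round 1: r1 [IF visible(rex) and penguin(rex) THEN stale(obj2)]; r6 [IF mammal(obj2) and swims(rex) THEN locked(obj2)]; r9 [IF swims(rex) THEN ready(obj2)]. Adds stale(obj2), locked(obj2), ready(obj2).
Round 2: r2 [IF stale(obj2) THEN bird(rex)]. Adds bird(rex).
Round 3: r4 [IF bird(rex) THEN blue(obj2)]; r8 [IF bird(rex) THEN hot(obj2)]. Adds blue(obj2), hot(obj2).
Round 4: r3 [IF stale(obj2) and blue(obj2) THEN red(obj2)]; r10 [IF blue(obj2) THEN closed(obj2)]. Adds red(obj2), closed(obj2).
Closure: {bird(rex), blue(obj2), closed(obj2), hot(obj2), locked(obj2), mammal(obj2), penguin(rex), ready(obj2), red(obj2), small(rex), stale(obj2), swims(rex), visible(rex)} — 13 facts.

13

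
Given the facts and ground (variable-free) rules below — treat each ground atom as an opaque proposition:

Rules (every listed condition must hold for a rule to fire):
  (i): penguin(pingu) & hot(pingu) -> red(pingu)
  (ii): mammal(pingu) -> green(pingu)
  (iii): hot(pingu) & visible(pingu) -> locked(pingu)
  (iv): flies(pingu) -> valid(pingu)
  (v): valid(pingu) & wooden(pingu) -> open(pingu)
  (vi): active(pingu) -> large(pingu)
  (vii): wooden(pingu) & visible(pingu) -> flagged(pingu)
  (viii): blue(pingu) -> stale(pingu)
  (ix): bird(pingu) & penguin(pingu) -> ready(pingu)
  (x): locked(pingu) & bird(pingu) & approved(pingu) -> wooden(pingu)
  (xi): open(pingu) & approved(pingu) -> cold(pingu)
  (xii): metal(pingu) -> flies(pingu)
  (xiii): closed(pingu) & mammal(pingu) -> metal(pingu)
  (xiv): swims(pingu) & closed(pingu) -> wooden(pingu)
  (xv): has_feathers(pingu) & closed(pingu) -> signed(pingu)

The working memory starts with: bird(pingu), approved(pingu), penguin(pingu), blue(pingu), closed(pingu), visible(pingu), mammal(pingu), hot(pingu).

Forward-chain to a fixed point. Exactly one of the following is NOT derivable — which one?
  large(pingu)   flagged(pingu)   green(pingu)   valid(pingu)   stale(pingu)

Round 1: (i) [penguin(pingu) & hot(pingu) -> red(pingu)]; (ii) [mammal(pingu) -> green(pingu)]; (iii) [hot(pingu) & visible(pingu) -> locked(pingu)]; (viii) [blue(pingu) -> stale(pingu)]; (ix) [bird(pingu) & penguin(pingu) -> ready(pingu)]; (xiii) [closed(pingu) & mammal(pingu) -> metal(pingu)]. Adds red(pingu), green(pingu), locked(pingu), stale(pingu), ready(pingu), metal(pingu).
Round 2: (x) [locked(pingu) & bird(pingu) & approved(pingu) -> wooden(pingu)]; (xii) [metal(pingu) -> flies(pingu)]. Adds wooden(pingu), flies(pingu).
Round 3: (iv) [flies(pingu) -> valid(pingu)]; (vii) [wooden(pingu) & visible(pingu) -> flagged(pingu)]. Adds valid(pingu), flagged(pingu).
Round 4: (v) [valid(pingu) & wooden(pingu) -> open(pingu)]. Adds open(pingu).
Round 5: (xi) [open(pingu) & approved(pingu) -> cold(pingu)]. Adds cold(pingu).
Derived: flagged(pingu) (round 3), green(pingu) (round 1), stale(pingu) (round 1), valid(pingu) (round 3). large(pingu) never appears in any round.

large(pingu)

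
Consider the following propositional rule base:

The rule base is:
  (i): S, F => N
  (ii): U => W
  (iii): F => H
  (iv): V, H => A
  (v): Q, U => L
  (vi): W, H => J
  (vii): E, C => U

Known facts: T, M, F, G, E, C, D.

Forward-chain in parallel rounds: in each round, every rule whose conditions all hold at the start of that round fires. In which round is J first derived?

Round 1: (iii) [F => H]; (vii) [E, C => U]. Adds H, U.
Round 2: (ii) [U => W]. Adds W.
Round 3: (vi) [W, H => J]. Adds J.
J first appears in round 3.

3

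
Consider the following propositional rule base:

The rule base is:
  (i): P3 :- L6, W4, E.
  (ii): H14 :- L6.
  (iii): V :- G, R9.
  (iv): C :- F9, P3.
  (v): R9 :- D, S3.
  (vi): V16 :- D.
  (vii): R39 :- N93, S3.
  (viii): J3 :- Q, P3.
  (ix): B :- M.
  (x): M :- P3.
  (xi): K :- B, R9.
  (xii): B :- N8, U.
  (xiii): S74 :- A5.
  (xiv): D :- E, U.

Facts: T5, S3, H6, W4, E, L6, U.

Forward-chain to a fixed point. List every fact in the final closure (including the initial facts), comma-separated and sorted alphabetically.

B, D, E, H14, H6, K, L6, M, P3, R9, S3, T5, U, V16, W4

Round 1: (i) [P3 :- L6, W4, E.]; (ii) [H14 :- L6.]; (xiv) [D :- E, U.]. Adds P3, H14, D.
Round 2: (v) [R9 :- D, S3.]; (vi) [V16 :- D.]; (x) [M :- P3.]. Adds R9, V16, M.
Round 3: (ix) [B :- M.]. Adds B.
Round 4: (xi) [K :- B, R9.]. Adds K.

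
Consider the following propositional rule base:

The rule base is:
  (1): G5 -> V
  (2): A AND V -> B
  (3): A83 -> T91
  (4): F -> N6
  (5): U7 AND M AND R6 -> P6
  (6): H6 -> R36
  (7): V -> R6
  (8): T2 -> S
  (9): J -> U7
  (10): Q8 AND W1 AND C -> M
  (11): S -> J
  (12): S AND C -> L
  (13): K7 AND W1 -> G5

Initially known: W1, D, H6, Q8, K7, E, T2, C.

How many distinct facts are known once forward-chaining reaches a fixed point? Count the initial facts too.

18

Round 1 fires (6), (8), (10), (13), giving R36, S, M, G5.
Round 2 fires (1), (11), (12), giving V, J, L.
Round 3 fires (7), (9), giving R6, U7.
Round 4 fires (5), giving P6.
Closure: {C, D, E, G5, H6, J, K7, L, M, P6, Q8, R36, R6, S, T2, U7, V, W1} — 18 facts.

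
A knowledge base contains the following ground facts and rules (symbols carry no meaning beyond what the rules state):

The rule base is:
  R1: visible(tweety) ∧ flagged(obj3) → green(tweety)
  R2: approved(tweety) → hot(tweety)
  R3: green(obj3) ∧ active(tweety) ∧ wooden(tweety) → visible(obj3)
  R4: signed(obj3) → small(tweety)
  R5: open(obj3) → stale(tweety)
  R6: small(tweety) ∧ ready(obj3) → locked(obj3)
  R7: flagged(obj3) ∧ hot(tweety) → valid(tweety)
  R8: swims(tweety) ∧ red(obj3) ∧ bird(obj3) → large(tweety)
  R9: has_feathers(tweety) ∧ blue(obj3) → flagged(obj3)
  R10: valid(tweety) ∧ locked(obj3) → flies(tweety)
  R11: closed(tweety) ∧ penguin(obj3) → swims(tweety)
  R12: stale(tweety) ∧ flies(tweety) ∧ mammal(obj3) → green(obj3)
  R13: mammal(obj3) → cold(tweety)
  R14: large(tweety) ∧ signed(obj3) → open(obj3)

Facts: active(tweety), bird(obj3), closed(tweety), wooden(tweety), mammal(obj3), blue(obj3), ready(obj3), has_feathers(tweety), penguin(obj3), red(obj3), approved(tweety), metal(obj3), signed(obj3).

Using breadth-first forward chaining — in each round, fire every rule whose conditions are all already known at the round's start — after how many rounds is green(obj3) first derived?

Round 1 — R2, R4, R9, R11, R13, derive hot(tweety), small(tweety), flagged(obj3), swims(tweety), cold(tweety).
Round 2 — R6, R7, R8, derive locked(obj3), valid(tweety), large(tweety).
Round 3 — R10, R14, derive flies(tweety), open(obj3).
Round 4 — R5, derive stale(tweety).
Round 5 — R12, derive green(obj3).
green(obj3) first appears in round 5.

5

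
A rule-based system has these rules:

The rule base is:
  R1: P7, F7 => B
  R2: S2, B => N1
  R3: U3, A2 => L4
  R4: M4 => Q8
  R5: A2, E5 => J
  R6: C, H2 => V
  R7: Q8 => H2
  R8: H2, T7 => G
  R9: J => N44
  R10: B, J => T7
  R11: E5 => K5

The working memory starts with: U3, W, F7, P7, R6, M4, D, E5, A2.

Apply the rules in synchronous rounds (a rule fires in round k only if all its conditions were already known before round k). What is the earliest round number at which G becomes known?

3

Round 1: R1 [P7, F7 => B]; R3 [U3, A2 => L4]; R4 [M4 => Q8]; R5 [A2, E5 => J]; R11 [E5 => K5]. Adds B, L4, Q8, J, K5.
Round 2: R7 [Q8 => H2]; R9 [J => N44]; R10 [B, J => T7]. Adds H2, N44, T7.
Round 3: R8 [H2, T7 => G]. Adds G.
G first appears in round 3.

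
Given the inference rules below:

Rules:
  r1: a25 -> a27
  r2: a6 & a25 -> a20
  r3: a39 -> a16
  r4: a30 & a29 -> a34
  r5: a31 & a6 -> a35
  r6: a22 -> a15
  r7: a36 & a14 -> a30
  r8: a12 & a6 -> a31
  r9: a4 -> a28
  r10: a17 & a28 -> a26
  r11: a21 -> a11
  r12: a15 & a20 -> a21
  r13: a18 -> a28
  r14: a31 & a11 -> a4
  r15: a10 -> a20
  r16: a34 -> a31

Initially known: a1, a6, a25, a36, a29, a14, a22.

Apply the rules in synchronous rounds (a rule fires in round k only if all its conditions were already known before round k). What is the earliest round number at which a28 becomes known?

5

Round 1: r1 [a25 -> a27]; r2 [a6 & a25 -> a20]; r6 [a22 -> a15]; r7 [a36 & a14 -> a30]. New: a27, a20, a15, a30.
Round 2: r4 [a30 & a29 -> a34]; r12 [a15 & a20 -> a21]. New: a34, a21.
Round 3: r11 [a21 -> a11]; r16 [a34 -> a31]. New: a11, a31.
Round 4: r5 [a31 & a6 -> a35]; r14 [a31 & a11 -> a4]. New: a35, a4.
Round 5: r9 [a4 -> a28]. New: a28.
a28 first appears in round 5.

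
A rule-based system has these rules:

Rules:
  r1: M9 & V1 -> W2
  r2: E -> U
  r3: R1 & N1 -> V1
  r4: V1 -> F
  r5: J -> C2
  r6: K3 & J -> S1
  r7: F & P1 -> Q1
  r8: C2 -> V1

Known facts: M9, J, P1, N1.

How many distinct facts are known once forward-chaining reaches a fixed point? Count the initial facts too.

9

Round 1 fires r5, giving C2.
Round 2 fires r8, giving V1.
Round 3 fires r1, r4, giving W2, F.
Round 4 fires r7, giving Q1.
Closure: {C2, F, J, M9, N1, P1, Q1, V1, W2} — 9 facts.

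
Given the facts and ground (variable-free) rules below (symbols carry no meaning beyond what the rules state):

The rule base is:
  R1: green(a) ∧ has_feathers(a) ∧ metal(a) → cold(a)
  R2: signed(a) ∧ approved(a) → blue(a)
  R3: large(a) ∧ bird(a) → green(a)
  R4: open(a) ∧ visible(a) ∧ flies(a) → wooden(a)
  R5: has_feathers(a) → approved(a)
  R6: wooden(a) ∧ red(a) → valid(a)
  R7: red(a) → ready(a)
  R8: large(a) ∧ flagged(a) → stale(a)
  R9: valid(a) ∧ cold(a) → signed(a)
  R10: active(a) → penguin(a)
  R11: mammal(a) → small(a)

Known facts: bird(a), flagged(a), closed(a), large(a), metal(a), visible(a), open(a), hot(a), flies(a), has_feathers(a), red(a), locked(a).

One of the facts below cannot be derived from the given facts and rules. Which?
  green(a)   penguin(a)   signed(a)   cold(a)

[1] R3 [large(a) ∧ bird(a) → green(a)]; R4 [open(a) ∧ visible(a) ∧ flies(a) → wooden(a)]; R5 [has_feathers(a) → approved(a)]; R7 [red(a) → ready(a)]; R8 [large(a) ∧ flagged(a) → stale(a)]. ⇒ new: green(a), wooden(a), approved(a), ready(a), stale(a).
[2] R1 [green(a) ∧ has_feathers(a) ∧ metal(a) → cold(a)]; R6 [wooden(a) ∧ red(a) → valid(a)]. ⇒ new: cold(a), valid(a).
[3] R9 [valid(a) ∧ cold(a) → signed(a)]. ⇒ new: signed(a).
[4] R2 [signed(a) ∧ approved(a) → blue(a)]. ⇒ new: blue(a).
Derived: signed(a) (round 3), green(a) (round 1), cold(a) (round 2). penguin(a) never appears in any round.

penguin(a)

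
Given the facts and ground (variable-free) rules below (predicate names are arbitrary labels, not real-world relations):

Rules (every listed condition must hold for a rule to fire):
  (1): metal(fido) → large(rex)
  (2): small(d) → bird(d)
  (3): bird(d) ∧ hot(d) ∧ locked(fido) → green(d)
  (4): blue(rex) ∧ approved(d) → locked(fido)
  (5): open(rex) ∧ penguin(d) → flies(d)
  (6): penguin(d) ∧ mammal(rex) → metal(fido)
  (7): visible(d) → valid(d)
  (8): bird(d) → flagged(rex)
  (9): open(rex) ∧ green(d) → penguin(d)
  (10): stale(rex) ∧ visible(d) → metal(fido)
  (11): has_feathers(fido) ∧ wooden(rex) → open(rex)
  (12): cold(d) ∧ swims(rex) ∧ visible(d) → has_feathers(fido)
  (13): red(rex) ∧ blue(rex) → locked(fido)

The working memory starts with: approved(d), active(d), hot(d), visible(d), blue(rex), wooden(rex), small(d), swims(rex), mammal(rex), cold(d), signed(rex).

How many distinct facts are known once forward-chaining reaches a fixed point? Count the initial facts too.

22

Round 1 fires (2), (4), (7), (12), giving bird(d), locked(fido), valid(d), has_feathers(fido).
Round 2 fires (3), (8), (11), giving green(d), flagged(rex), open(rex).
Round 3 fires (9), giving penguin(d).
Round 4 fires (5), (6), giving flies(d), metal(fido).
Round 5 fires (1), giving large(rex).
Closure: {active(d), approved(d), bird(d), blue(rex), cold(d), flagged(rex), flies(d), green(d), has_feathers(fido), hot(d), large(rex), locked(fido), mammal(rex), metal(fido), open(rex), penguin(d), signed(rex), small(d), swims(rex), valid(d), visible(d), wooden(rex)} — 22 facts.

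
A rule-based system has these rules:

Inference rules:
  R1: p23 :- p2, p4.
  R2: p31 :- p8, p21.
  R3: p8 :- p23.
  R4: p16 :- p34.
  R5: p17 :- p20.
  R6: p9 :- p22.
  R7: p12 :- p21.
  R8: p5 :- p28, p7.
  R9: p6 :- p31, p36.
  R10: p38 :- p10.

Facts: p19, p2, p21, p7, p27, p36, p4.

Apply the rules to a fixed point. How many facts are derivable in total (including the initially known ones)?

Round 1 fires R1, R7, giving p23, p12.
Round 2 fires R3, giving p8.
Round 3 fires R2, giving p31.
Round 4 fires R9, giving p6.
Closure: {p12, p19, p2, p21, p23, p27, p31, p36, p4, p6, p7, p8} — 12 facts.

12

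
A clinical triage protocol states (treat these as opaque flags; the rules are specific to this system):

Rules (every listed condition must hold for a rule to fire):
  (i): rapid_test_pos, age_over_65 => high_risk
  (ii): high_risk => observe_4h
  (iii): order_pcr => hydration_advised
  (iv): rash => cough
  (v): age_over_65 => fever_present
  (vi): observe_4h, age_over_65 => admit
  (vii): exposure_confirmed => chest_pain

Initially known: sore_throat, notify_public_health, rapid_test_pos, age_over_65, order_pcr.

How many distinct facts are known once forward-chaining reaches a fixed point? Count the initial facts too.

[1] (i) [rapid_test_pos, age_over_65 => high_risk]; (iii) [order_pcr => hydration_advised]; (v) [age_over_65 => fever_present]. ⇒ new: high_risk, hydration_advised, fever_present.
[2] (ii) [high_risk => observe_4h]. ⇒ new: observe_4h.
[3] (vi) [observe_4h, age_over_65 => admit]. ⇒ new: admit.
Closure: {admit, age_over_65, fever_present, high_risk, hydration_advised, notify_public_health, observe_4h, order_pcr, rapid_test_pos, sore_throat} — 10 facts.

10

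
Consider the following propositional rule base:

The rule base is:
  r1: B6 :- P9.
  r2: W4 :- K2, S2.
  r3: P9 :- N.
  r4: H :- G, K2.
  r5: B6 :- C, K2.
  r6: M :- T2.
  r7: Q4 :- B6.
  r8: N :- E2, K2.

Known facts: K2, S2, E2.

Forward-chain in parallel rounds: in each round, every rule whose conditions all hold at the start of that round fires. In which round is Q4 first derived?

[1] r2 [W4 :- K2, S2.]; r8 [N :- E2, K2.]. ⇒ new: W4, N.
[2] r3 [P9 :- N.]. ⇒ new: P9.
[3] r1 [B6 :- P9.]. ⇒ new: B6.
[4] r7 [Q4 :- B6.]. ⇒ new: Q4.
Q4 first appears in round 4.

4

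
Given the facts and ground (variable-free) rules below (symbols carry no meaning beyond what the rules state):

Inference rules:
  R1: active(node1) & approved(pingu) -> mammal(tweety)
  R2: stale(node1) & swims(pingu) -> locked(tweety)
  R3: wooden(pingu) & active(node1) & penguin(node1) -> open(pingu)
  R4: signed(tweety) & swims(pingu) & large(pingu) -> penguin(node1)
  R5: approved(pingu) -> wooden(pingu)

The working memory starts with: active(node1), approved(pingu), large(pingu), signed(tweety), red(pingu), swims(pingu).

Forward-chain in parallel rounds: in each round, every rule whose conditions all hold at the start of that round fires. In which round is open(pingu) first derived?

2

Round 1: R1 [active(node1) & approved(pingu) -> mammal(tweety)]; R4 [signed(tweety) & swims(pingu) & large(pingu) -> penguin(node1)]; R5 [approved(pingu) -> wooden(pingu)]. Adds mammal(tweety), penguin(node1), wooden(pingu).
Round 2: R3 [wooden(pingu) & active(node1) & penguin(node1) -> open(pingu)]. Adds open(pingu).
open(pingu) first appears in round 2.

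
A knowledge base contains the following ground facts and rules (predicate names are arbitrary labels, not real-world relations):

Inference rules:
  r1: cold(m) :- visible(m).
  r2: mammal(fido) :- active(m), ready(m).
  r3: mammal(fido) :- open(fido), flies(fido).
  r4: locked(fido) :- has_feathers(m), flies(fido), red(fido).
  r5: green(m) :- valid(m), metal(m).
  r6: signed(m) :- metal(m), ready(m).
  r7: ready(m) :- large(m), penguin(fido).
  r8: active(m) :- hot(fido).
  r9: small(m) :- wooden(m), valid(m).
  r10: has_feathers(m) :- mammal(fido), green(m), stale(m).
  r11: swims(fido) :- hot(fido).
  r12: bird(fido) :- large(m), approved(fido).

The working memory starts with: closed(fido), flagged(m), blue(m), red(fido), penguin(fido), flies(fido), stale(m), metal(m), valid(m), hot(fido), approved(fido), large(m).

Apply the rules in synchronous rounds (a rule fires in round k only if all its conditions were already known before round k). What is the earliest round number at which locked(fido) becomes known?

Round 1: r5 [green(m) :- valid(m), metal(m).]; r7 [ready(m) :- large(m), penguin(fido).]; r8 [active(m) :- hot(fido).]; r11 [swims(fido) :- hot(fido).]; r12 [bird(fido) :- large(m), approved(fido).]. New: green(m), ready(m), active(m), swims(fido), bird(fido).
Round 2: r2 [mammal(fido) :- active(m), ready(m).]; r6 [signed(m) :- metal(m), ready(m).]. New: mammal(fido), signed(m).
Round 3: r10 [has_feathers(m) :- mammal(fido), green(m), stale(m).]. New: has_feathers(m).
Round 4: r4 [locked(fido) :- has_feathers(m), flies(fido), red(fido).]. New: locked(fido).
locked(fido) first appears in round 4.

4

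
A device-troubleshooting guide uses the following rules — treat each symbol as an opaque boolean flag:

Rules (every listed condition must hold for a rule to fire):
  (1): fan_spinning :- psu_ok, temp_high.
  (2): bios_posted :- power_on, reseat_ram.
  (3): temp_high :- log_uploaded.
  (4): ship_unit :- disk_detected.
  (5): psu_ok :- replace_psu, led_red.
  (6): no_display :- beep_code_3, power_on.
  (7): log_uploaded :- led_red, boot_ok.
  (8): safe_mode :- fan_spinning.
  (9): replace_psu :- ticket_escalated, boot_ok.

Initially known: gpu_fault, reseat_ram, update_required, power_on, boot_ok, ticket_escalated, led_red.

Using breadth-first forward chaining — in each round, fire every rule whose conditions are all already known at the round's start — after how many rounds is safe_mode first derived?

4

Round 1: (2) [bios_posted :- power_on, reseat_ram.]; (7) [log_uploaded :- led_red, boot_ok.]; (9) [replace_psu :- ticket_escalated, boot_ok.]. Adds bios_posted, log_uploaded, replace_psu.
Round 2: (3) [temp_high :- log_uploaded.]; (5) [psu_ok :- replace_psu, led_red.]. Adds temp_high, psu_ok.
Round 3: (1) [fan_spinning :- psu_ok, temp_high.]. Adds fan_spinning.
Round 4: (8) [safe_mode :- fan_spinning.]. Adds safe_mode.
safe_mode first appears in round 4.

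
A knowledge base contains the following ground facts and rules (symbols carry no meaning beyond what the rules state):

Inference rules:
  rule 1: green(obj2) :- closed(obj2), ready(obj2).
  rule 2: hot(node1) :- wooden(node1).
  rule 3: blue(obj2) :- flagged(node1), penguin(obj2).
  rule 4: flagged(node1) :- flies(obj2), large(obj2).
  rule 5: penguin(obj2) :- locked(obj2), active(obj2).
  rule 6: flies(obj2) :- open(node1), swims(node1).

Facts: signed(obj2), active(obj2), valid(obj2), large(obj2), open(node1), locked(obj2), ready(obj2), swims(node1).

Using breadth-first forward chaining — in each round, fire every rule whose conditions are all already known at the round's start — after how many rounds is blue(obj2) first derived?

3

[1] rule 5 [penguin(obj2) :- locked(obj2), active(obj2).]; rule 6 [flies(obj2) :- open(node1), swims(node1).]. ⇒ new: penguin(obj2), flies(obj2).
[2] rule 4 [flagged(node1) :- flies(obj2), large(obj2).]. ⇒ new: flagged(node1).
[3] rule 3 [blue(obj2) :- flagged(node1), penguin(obj2).]. ⇒ new: blue(obj2).
blue(obj2) first appears in round 3.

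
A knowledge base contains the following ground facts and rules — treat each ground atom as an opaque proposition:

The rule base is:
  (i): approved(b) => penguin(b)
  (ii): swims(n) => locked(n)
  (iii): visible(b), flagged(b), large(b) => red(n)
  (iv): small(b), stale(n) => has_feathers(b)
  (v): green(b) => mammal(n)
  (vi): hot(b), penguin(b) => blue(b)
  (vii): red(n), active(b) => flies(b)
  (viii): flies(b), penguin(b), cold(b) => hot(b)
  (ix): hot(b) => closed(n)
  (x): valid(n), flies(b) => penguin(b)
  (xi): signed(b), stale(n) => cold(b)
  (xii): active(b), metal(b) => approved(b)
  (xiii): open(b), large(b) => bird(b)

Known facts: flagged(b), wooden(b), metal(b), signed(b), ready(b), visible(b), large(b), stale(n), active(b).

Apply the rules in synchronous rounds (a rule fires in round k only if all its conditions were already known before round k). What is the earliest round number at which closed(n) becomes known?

4

Round 1 — (iii), (xi), (xii), derive red(n), cold(b), approved(b).
Round 2 — (i), (vii), derive penguin(b), flies(b).
Round 3 — (viii), derive hot(b).
Round 4 — (vi), (ix), derive blue(b), closed(n).
closed(n) first appears in round 4.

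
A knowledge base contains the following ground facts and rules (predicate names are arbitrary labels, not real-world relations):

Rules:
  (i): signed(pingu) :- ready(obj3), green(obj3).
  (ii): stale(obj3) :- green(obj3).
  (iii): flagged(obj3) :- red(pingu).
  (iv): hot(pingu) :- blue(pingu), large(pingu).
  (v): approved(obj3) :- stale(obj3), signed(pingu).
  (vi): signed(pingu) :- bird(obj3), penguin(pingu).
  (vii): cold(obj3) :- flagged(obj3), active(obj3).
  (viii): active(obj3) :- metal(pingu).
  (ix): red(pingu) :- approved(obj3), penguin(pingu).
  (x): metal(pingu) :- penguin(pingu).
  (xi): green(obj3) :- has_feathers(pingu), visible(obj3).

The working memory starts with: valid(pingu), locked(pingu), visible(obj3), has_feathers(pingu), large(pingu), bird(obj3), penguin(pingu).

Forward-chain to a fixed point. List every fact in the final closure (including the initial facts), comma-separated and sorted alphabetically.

[1] (vi) [signed(pingu) :- bird(obj3), penguin(pingu).]; (x) [metal(pingu) :- penguin(pingu).]; (xi) [green(obj3) :- has_feathers(pingu), visible(obj3).]. ⇒ new: signed(pingu), metal(pingu), green(obj3).
[2] (ii) [stale(obj3) :- green(obj3).]; (viii) [active(obj3) :- metal(pingu).]. ⇒ new: stale(obj3), active(obj3).
[3] (v) [approved(obj3) :- stale(obj3), signed(pingu).]. ⇒ new: approved(obj3).
[4] (ix) [red(pingu) :- approved(obj3), penguin(pingu).]. ⇒ new: red(pingu).
[5] (iii) [flagged(obj3) :- red(pingu).]. ⇒ new: flagged(obj3).
[6] (vii) [cold(obj3) :- flagged(obj3), active(obj3).]. ⇒ new: cold(obj3).

active(obj3), approved(obj3), bird(obj3), cold(obj3), flagged(obj3), green(obj3), has_feathers(pingu), large(pingu), locked(pingu), metal(pingu), penguin(pingu), red(pingu), signed(pingu), stale(obj3), valid(pingu), visible(obj3)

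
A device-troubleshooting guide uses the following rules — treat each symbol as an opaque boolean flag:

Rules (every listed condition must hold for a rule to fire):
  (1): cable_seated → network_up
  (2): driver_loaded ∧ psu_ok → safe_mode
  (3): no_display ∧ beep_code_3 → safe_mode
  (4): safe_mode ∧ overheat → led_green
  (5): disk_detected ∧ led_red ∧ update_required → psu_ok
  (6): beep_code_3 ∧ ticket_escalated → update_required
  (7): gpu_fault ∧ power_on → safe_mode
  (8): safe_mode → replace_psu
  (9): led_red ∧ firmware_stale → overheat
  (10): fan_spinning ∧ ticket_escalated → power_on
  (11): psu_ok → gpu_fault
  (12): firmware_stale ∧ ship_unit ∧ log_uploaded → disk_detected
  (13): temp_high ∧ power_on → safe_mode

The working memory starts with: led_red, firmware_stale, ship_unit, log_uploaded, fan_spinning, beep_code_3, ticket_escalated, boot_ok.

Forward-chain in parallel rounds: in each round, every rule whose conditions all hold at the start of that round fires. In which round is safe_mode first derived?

[1] (6) [beep_code_3 ∧ ticket_escalated → update_required]; (9) [led_red ∧ firmware_stale → overheat]; (10) [fan_spinning ∧ ticket_escalated → power_on]; (12) [firmware_stale ∧ ship_unit ∧ log_uploaded → disk_detected]. ⇒ new: update_required, overheat, power_on, disk_detected.
[2] (5) [disk_detected ∧ led_red ∧ update_required → psu_ok]. ⇒ new: psu_ok.
[3] (11) [psu_ok → gpu_fault]. ⇒ new: gpu_fault.
[4] (7) [gpu_fault ∧ power_on → safe_mode]. ⇒ new: safe_mode.
safe_mode first appears in round 4.

4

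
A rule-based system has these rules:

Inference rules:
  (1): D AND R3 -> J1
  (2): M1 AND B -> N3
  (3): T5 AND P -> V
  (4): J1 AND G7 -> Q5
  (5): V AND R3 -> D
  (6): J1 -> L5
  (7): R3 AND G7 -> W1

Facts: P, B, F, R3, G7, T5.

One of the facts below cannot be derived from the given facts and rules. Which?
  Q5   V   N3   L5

Round 1 — (3), (7), derive V, W1.
Round 2 — (5), derive D.
Round 3 — (1), derive J1.
Round 4 — (4), (6), derive Q5, L5.
Derived: Q5 (round 4), L5 (round 4), V (round 1). N3 never appears in any round.

N3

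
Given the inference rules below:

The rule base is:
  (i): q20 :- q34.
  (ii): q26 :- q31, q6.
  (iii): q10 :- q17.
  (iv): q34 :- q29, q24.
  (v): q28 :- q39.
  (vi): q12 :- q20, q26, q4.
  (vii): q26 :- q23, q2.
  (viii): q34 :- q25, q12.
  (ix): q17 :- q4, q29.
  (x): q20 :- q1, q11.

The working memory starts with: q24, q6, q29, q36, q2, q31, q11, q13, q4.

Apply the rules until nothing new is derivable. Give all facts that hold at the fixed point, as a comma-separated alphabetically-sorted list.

Round 1 — (ii), (iv), (ix), derive q26, q34, q17.
Round 2 — (i), (iii), derive q20, q10.
Round 3 — (vi), derive q12.

q10, q11, q12, q13, q17, q2, q20, q24, q26, q29, q31, q34, q36, q4, q6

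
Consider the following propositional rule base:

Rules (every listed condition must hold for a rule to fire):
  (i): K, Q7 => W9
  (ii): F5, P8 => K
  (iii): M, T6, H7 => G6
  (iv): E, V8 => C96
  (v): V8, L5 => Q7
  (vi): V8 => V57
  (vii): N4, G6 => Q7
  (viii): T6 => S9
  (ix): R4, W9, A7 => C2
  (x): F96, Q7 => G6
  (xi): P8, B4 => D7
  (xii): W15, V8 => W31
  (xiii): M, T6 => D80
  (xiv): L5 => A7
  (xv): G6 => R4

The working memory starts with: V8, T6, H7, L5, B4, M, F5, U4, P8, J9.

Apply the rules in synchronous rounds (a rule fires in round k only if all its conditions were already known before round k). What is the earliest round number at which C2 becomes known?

3

Round 1: (ii) [F5, P8 => K]; (iii) [M, T6, H7 => G6]; (v) [V8, L5 => Q7]; (vi) [V8 => V57]; (viii) [T6 => S9]; (xi) [P8, B4 => D7]; (xiii) [M, T6 => D80]; (xiv) [L5 => A7]. New: K, G6, Q7, V57, S9, D7, D80, A7.
Round 2: (i) [K, Q7 => W9]; (xv) [G6 => R4]. New: W9, R4.
Round 3: (ix) [R4, W9, A7 => C2]. New: C2.
C2 first appears in round 3.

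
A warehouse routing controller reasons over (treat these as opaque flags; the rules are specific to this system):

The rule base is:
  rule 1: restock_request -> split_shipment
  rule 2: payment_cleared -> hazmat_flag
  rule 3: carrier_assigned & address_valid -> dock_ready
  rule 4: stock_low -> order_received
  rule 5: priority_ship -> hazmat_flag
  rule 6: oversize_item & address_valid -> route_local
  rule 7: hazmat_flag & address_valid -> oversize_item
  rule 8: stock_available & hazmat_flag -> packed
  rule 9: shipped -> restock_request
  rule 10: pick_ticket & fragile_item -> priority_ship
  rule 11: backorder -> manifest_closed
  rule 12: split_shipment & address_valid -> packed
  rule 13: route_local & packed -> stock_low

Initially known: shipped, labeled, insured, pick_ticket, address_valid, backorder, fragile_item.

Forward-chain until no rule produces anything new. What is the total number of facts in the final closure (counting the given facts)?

Round 1 — rule 9, rule 10, rule 11, derive restock_request, priority_ship, manifest_closed.
Round 2 — rule 1, rule 5, derive split_shipment, hazmat_flag.
Round 3 — rule 7, rule 12, derive oversize_item, packed.
Round 4 — rule 6, derive route_local.
Round 5 — rule 13, derive stock_low.
Round 6 — rule 4, derive order_received.
Closure: {address_valid, backorder, fragile_item, hazmat_flag, insured, labeled, manifest_closed, order_received, oversize_item, packed, pick_ticket, priority_ship, restock_request, route_local, shipped, split_shipment, stock_low} — 17 facts.

17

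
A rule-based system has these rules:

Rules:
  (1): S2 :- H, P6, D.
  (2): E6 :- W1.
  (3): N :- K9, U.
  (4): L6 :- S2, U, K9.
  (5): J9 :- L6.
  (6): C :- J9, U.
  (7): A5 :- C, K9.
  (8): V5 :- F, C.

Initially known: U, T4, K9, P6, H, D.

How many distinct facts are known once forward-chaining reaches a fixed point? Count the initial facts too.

12

Round 1: (1) [S2 :- H, P6, D.]; (3) [N :- K9, U.]. Adds S2, N.
Round 2: (4) [L6 :- S2, U, K9.]. Adds L6.
Round 3: (5) [J9 :- L6.]. Adds J9.
Round 4: (6) [C :- J9, U.]. Adds C.
Round 5: (7) [A5 :- C, K9.]. Adds A5.
Closure: {A5, C, D, H, J9, K9, L6, N, P6, S2, T4, U} — 12 facts.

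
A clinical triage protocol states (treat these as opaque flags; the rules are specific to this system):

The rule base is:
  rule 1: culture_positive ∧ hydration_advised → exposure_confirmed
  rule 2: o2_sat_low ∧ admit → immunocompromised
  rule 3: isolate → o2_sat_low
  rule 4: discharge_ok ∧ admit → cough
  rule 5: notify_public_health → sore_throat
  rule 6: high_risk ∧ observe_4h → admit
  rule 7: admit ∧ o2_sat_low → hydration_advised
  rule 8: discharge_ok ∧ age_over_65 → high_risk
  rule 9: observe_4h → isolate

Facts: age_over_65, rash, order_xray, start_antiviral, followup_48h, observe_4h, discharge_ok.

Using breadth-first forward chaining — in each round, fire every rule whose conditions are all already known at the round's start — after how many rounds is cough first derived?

3

[1] rule 8 [discharge_ok ∧ age_over_65 → high_risk]; rule 9 [observe_4h → isolate]. ⇒ new: high_risk, isolate.
[2] rule 3 [isolate → o2_sat_low]; rule 6 [high_risk ∧ observe_4h → admit]. ⇒ new: o2_sat_low, admit.
[3] rule 2 [o2_sat_low ∧ admit → immunocompromised]; rule 4 [discharge_ok ∧ admit → cough]; rule 7 [admit ∧ o2_sat_low → hydration_advised]. ⇒ new: immunocompromised, cough, hydration_advised.
cough first appears in round 3.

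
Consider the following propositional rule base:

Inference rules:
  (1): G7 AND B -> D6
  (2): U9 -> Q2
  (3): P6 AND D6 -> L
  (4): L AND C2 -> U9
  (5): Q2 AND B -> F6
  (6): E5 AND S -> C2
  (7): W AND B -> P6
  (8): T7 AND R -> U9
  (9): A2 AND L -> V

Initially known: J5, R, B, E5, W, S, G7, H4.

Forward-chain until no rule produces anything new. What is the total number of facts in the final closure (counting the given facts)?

15

[1] (1) [G7 AND B -> D6]; (6) [E5 AND S -> C2]; (7) [W AND B -> P6]. ⇒ new: D6, C2, P6.
[2] (3) [P6 AND D6 -> L]. ⇒ new: L.
[3] (4) [L AND C2 -> U9]. ⇒ new: U9.
[4] (2) [U9 -> Q2]. ⇒ new: Q2.
[5] (5) [Q2 AND B -> F6]. ⇒ new: F6.
Closure: {B, C2, D6, E5, F6, G7, H4, J5, L, P6, Q2, R, S, U9, W} — 15 facts.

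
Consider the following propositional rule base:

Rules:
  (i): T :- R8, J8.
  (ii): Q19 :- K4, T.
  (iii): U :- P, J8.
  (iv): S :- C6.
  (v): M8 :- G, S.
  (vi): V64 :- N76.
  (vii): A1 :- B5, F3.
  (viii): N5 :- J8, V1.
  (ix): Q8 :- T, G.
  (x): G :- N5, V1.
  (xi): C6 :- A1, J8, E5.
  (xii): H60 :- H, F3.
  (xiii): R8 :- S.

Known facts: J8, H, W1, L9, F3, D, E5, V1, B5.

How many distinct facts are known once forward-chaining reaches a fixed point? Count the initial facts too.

19

Round 1: (vii) [A1 :- B5, F3.]; (viii) [N5 :- J8, V1.]; (xii) [H60 :- H, F3.]. New: A1, N5, H60.
Round 2: (x) [G :- N5, V1.]; (xi) [C6 :- A1, J8, E5.]. New: G, C6.
Round 3: (iv) [S :- C6.]. New: S.
Round 4: (v) [M8 :- G, S.]; (xiii) [R8 :- S.]. New: M8, R8.
Round 5: (i) [T :- R8, J8.]. New: T.
Round 6: (ix) [Q8 :- T, G.]. New: Q8.
Closure: {A1, B5, C6, D, E5, F3, G, H, H60, J8, L9, M8, N5, Q8, R8, S, T, V1, W1} — 19 facts.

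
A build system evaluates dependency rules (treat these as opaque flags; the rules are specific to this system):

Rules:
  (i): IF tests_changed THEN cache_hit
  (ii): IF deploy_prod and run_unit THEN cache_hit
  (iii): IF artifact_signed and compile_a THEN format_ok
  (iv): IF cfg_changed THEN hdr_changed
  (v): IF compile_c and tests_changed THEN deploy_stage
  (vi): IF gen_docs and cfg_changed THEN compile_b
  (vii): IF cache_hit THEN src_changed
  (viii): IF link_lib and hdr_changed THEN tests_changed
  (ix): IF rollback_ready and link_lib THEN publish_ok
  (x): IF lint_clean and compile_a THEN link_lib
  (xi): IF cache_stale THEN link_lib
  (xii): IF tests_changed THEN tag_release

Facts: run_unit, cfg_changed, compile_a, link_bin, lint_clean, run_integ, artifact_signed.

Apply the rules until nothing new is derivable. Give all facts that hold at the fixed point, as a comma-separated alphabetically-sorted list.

Round 1 — (iii), (iv), (x), derive format_ok, hdr_changed, link_lib.
Round 2 — (viii), derive tests_changed.
Round 3 — (i), (xii), derive cache_hit, tag_release.
Round 4 — (vii), derive src_changed.

artifact_signed, cache_hit, cfg_changed, compile_a, format_ok, hdr_changed, link_bin, link_lib, lint_clean, run_integ, run_unit, src_changed, tag_release, tests_changed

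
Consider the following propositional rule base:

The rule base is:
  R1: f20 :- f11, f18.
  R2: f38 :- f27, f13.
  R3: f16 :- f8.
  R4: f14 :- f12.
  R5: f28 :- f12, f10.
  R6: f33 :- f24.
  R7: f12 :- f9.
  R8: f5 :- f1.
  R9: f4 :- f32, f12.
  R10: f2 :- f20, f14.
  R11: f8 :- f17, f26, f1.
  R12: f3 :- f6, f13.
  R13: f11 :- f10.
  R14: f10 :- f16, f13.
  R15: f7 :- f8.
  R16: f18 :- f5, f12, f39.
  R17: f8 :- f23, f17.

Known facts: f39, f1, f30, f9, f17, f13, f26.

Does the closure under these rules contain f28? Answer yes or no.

yes

Round 1 fires R7, R8, R11, giving f12, f5, f8.
Round 2 fires R3, R4, R15, R16, giving f16, f14, f7, f18.
Round 3 fires R14, giving f10.
Round 4 fires R5, R13, giving f28, f11.
Round 5 fires R1, giving f20.
Round 6 fires R10, giving f2.
f28 appears in round 4, so it is derivable.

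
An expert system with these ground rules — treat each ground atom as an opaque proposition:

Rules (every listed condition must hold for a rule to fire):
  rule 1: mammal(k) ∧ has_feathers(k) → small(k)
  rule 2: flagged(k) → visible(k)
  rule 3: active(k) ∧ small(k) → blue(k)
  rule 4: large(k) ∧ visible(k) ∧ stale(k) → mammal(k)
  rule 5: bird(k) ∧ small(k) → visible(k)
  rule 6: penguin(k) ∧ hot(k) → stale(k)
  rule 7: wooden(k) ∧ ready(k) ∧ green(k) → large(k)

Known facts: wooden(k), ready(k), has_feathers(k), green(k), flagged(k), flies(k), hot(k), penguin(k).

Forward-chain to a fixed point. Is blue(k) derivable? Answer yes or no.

Round 1: rule 2 [flagged(k) → visible(k)]; rule 6 [penguin(k) ∧ hot(k) → stale(k)]; rule 7 [wooden(k) ∧ ready(k) ∧ green(k) → large(k)]. Adds visible(k), stale(k), large(k).
Round 2: rule 4 [large(k) ∧ visible(k) ∧ stale(k) → mammal(k)]. Adds mammal(k).
Round 3: rule 1 [mammal(k) ∧ has_feathers(k) → small(k)]. Adds small(k).
Fixed point reached. blue(k) is concluded only by rule 3; rule 3 needs active(k) (never derived).

no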